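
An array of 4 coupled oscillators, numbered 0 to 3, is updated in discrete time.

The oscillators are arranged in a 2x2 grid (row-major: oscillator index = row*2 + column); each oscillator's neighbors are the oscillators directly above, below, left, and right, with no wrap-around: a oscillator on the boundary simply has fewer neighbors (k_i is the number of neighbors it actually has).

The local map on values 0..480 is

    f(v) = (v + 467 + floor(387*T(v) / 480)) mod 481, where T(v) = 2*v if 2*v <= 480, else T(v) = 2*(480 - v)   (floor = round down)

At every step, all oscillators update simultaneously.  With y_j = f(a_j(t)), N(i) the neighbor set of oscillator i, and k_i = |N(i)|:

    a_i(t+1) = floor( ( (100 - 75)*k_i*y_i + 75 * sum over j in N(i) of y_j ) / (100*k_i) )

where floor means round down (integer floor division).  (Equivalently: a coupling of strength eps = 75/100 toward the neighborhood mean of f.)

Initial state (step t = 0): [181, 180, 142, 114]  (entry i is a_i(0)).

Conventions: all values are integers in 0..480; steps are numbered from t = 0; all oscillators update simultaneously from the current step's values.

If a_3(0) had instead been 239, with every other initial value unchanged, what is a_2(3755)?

Simulating step by step:
t=0: [181, 180, 142, 239]
t=1: [419, 334, 309, 336]
t=2: [66, 54, 57, 79]
t=3: [137, 163, 164, 145]
t=4: [395, 367, 368, 400]
t=5: [49, 40, 39, 48]
t=6: [94, 106, 106, 94]
t=7: [254, 238, 238, 254]
t=8: [125, 123, 123, 125]
t=9: [308, 310, 310, 308]
t=10: [89, 89, 89, 89]
t=11: [218, 218, 218, 218]
t=12: [74, 74, 74, 74]
t=13: [179, 179, 179, 179]
t=14: [453, 453, 453, 453]
t=15: [1, 1, 1, 1]
t=16: [469, 469, 469, 469]
t=17: [472, 472, 472, 472]
t=18: [470, 470, 470, 470]
t=19: [472, 472, 472, 472]

Answer: a_2(3755) = 472
Key observation: The state at step 17, [472, 472, 472, 472], reappears at step 19: the system is in a cycle of period 2 from step 17 on.  Therefore the state at step 3755 equals the state at step 17 + ((3755 - 17) mod 2) = 17, which is [472, 472, 472, 472].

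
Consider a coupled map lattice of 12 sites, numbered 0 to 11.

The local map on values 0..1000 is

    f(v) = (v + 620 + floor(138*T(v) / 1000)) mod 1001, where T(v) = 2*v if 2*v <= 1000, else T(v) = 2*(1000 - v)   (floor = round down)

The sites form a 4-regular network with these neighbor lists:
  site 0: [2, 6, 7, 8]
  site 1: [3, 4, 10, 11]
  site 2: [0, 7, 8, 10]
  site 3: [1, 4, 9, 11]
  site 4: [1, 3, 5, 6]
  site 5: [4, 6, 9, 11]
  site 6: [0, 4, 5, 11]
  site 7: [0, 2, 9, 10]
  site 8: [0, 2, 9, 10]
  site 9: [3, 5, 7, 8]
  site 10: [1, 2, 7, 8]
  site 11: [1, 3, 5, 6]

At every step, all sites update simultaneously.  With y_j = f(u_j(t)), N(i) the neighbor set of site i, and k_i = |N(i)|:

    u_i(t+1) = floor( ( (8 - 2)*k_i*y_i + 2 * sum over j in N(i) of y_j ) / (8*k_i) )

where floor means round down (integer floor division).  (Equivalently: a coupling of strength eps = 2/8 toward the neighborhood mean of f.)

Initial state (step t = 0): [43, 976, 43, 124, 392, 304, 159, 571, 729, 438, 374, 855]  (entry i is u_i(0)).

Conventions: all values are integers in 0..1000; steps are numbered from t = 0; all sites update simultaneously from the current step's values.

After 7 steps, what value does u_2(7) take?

Answer: u_2(7) = 785

Derivation:
t=0: [43, 976, 43, 124, 392, 304, 159, 571, 729, 438, 374, 855]
t=1: [644, 544, 599, 671, 227, 106, 698, 332, 417, 227, 197, 523]
t=2: [328, 368, 335, 433, 795, 721, 443, 185, 267, 764, 703, 318]
t=3: [155, 132, 175, 192, 406, 383, 197, 700, 778, 486, 424, 71]
t=4: [773, 707, 747, 765, 267, 202, 763, 429, 472, 293, 275, 696]
t=5: [419, 478, 439, 508, 856, 832, 503, 302, 344, 851, 804, 434]
t=6: [145, 260, 177, 285, 463, 463, 277, 85, 125, 434, 387, 206]
t=7: [811, 849, 785, 875, 351, 296, 861, 666, 705, 297, 290, 856]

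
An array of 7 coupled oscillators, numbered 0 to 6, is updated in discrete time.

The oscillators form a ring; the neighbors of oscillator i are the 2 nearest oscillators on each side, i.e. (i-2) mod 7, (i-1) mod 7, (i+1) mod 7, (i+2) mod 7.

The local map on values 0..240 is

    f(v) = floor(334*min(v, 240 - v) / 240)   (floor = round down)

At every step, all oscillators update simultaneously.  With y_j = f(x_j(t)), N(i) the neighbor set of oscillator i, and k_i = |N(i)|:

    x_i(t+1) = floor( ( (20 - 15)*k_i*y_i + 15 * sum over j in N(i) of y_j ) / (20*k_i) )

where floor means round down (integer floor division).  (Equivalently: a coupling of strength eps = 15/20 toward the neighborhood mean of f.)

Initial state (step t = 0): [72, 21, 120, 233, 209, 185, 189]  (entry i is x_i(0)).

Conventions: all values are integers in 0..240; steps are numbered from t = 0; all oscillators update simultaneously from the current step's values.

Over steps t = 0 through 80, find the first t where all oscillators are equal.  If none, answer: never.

Simulating step by step:
t=0: [72, 21, 120, 233, 209, 185, 189]  (not all equal)
t=1: [89, 72, 75, 61, 71, 60, 64]  (not all equal)
t=2: [101, 100, 101, 93, 92, 94, 98]  (not all equal)
t=3: [137, 136, 135, 132, 132, 132, 134]  (not all equal)
t=4: [145, 145, 146, 148, 148, 148, 146]  (not all equal)
t=5: [130, 130, 130, 129, 128, 129, 130]  (not all equal)
t=6: [153, 153, 153, 153, 153, 153, 153]  (all equal)

Answer: 6
Key observation: Synchronization is absorbing here: once all oscillators are equal they stay equal, and step 6 is the first all-equal step.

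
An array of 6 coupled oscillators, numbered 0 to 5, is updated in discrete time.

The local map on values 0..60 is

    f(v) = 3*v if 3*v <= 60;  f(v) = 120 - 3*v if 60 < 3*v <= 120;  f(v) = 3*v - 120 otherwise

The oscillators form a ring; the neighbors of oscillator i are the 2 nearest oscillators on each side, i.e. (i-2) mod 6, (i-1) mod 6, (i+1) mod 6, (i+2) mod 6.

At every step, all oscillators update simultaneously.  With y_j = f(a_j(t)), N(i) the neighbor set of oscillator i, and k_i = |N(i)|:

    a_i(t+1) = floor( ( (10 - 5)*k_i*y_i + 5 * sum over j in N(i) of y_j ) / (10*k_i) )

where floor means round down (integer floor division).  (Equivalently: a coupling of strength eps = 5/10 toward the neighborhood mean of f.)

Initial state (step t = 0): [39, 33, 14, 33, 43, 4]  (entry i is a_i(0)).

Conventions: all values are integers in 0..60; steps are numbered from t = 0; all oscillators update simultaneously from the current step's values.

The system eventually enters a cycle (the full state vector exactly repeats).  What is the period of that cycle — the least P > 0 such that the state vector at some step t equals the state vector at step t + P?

Answer: 6
Key observation: The state at step 32, [43, 31, 21, 22, 31, 44], reappears at step 38 — and no state repeats earlier — so the cycle the system enters has period 6.

Derivation:
t=0: [39, 33, 14, 33, 43, 4]
t=1: [12, 20, 27, 21, 14, 12]
t=2: [40, 51, 43, 50, 42, 42]
t=3: [6, 22, 13, 21, 8, 11]
t=4: [27, 45, 38, 47, 30, 35]
t=5: [27, 17, 16, 18, 25, 20]
t=6: [45, 50, 47, 52, 47, 53]
t=7: [21, 28, 23, 31, 24, 32]
t=8: [48, 37, 46, 33, 43, 33]
t=9: [19, 15, 16, 17, 15, 18]
t=10: [52, 48, 48, 49, 48, 51]
t=11: [31, 27, 25, 26, 27, 30]
t=12: [32, 37, 40, 40, 37, 33]
t=13: [16, 10, 5, 4, 10, 15]
t=14: [39, 30, 22, 21, 30, 37]
t=15: [16, 30, 42, 43, 30, 19]
t=16: [39, 30, 17, 19, 30, 43]
t=17: [16, 30, 40, 43, 30, 19]
t=18: [38, 29, 14, 19, 29, 43]
t=19: [17, 30, 37, 43, 30, 20]
t=20: [41, 31, 19, 20, 31, 45]
t=21: [17, 30, 43, 45, 30, 22]
t=22: [40, 31, 20, 22, 31, 42]
t=23: [15, 28, 43, 42, 28, 16]
t=24: [38, 31, 19, 19, 31, 39]
t=25: [17, 28, 43, 42, 28, 16]
t=26: [41, 32, 20, 19, 32, 40]
t=27: [15, 27, 43, 42, 27, 13]
t=28: [38, 31, 20, 18, 31, 35]
t=29: [19, 30, 44, 43, 30, 21]
t=30: [44, 31, 21, 20, 31, 44]
t=31: [21, 31, 44, 45, 31, 21]
t=32: [43, 31, 21, 22, 31, 44]
t=33: [19, 30, 43, 42, 30, 20]
t=34: [44, 31, 19, 19, 31, 45]
t=35: [21, 31, 43, 44, 31, 22]
t=36: [43, 30, 19, 20, 30, 42]
t=37: [19, 31, 44, 45, 31, 19]
t=38: [43, 31, 21, 22, 31, 44]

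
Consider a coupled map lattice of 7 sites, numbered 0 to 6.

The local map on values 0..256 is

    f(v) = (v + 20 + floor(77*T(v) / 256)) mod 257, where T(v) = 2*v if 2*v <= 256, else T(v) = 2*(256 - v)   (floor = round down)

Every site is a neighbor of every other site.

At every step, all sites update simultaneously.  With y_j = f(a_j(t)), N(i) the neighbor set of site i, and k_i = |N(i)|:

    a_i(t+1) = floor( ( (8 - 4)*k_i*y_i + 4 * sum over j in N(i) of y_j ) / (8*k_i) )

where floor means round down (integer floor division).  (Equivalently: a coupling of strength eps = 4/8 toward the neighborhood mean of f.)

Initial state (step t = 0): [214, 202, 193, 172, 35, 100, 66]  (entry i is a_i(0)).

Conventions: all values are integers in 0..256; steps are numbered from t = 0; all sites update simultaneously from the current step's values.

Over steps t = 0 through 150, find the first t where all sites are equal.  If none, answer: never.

Simulating step by step:
t=0: [214, 202, 193, 172, 35, 100, 66]  (not all equal)
t=1: [94, 199, 198, 194, 125, 169, 146]  (not all equal)
t=2: [205, 240, 239, 239, 226, 235, 231]  (not all equal)
t=3: [132, 31, 31, 31, 29, 30, 30]  (not all equal)
t=4: [147, 81, 81, 81, 80, 81, 81]  (not all equal)
t=5: [190, 155, 155, 155, 155, 155, 155]  (not all equal)
t=6: [242, 236, 236, 236, 236, 236, 236]  (not all equal)
t=7: [12, 11, 11, 11, 11, 11, 11]  (not all equal)
t=8: [38, 37, 37, 37, 37, 37, 37]  (not all equal)
t=9: [79, 79, 79, 79, 79, 79, 79]  (all equal)

Answer: 9
Key observation: Synchronization is absorbing here: once all sites are equal they stay equal, and step 9 is the first all-equal step.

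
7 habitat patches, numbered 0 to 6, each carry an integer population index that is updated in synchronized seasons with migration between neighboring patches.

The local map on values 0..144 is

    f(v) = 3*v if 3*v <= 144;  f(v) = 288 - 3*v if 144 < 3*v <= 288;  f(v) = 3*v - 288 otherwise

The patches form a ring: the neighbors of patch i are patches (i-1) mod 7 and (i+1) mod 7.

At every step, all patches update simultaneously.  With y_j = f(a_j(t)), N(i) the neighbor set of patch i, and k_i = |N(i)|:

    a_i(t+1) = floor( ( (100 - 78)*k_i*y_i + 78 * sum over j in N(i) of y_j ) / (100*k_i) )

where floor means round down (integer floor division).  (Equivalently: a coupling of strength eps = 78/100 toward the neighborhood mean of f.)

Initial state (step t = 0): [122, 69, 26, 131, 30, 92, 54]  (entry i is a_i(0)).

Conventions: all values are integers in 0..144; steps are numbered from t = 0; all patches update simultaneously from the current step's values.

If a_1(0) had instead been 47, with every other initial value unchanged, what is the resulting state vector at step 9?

Simulating step by step:
t=0: [122, 47, 26, 131, 30, 92, 54]
t=1: [121, 91, 113, 88, 65, 86, 62]
t=2: [62, 52, 26, 61, 41, 82, 63]
t=3: [112, 99, 109, 101, 84, 95, 77]
t=4: [36, 35, 17, 32, 14, 36, 32]
t=5: [102, 85, 89, 57, 88, 77, 105]
t=6: [27, 22, 63, 43, 73, 32, 35]
t=7: [84, 84, 97, 93, 102, 88, 92]
t=8: [26, 23, 18, 10, 16, 16, 26]
t=9: [74, 66, 50, 46, 40, 59, 66]

Answer: [74, 66, 50, 46, 40, 59, 66]
Key observation: This trace re-runs the system from the modified initial state.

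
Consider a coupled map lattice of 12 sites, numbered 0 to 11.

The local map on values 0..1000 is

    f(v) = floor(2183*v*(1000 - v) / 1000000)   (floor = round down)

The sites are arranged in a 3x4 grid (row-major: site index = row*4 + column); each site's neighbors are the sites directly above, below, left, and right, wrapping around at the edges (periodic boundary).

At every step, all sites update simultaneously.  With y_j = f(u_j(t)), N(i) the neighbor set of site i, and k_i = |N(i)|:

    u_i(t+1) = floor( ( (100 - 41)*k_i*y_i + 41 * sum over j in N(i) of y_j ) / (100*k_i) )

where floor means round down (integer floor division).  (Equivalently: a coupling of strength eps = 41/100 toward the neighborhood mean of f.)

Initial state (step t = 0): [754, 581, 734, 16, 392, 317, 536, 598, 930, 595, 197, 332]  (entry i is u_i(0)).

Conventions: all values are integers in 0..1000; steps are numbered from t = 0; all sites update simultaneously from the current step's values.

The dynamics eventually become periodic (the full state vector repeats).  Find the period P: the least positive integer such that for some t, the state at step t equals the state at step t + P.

Answer: 2
Key observation: The state at step 4, [541, 541, 541, 541, 541, 541, 541, 541, 541, 541, 541, 541], reappears at step 6 — and no state repeats earlier — so the cycle the system enters has period 2.

Derivation:
t=0: [754, 581, 734, 16, 392, 317, 536, 598, 930, 595, 197, 332]
t=1: [364, 500, 400, 208, 464, 495, 500, 471, 282, 463, 406, 392]
t=2: [491, 538, 511, 426, 528, 544, 540, 521, 476, 530, 528, 498]
t=3: [543, 542, 543, 537, 543, 541, 542, 542, 544, 542, 543, 543]
t=4: [541, 541, 541, 541, 541, 541, 541, 541, 541, 541, 541, 541]
t=5: [542, 542, 542, 542, 542, 542, 542, 542, 542, 542, 542, 542]
t=6: [541, 541, 541, 541, 541, 541, 541, 541, 541, 541, 541, 541]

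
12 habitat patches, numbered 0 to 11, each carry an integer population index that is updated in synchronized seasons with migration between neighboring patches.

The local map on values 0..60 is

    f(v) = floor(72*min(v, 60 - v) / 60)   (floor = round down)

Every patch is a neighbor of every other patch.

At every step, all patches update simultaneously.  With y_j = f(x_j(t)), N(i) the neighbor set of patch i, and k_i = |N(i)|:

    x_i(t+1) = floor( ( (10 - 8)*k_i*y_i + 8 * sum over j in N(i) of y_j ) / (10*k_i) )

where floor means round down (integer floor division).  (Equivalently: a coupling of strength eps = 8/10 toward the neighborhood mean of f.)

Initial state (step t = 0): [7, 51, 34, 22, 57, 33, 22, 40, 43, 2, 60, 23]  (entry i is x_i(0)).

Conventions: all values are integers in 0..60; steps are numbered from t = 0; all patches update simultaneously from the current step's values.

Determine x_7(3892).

Answer: x_7(3892) = 33
Key observation: The state at step 5, [32, 32, 32, 32, 32, 32, 32, 32, 32, 32, 32, 32], reappears at step 7: the system is in a cycle of period 2 from step 5 on.  Therefore the state at step 3892 equals the state at step 5 + ((3892 - 5) mod 2) = 6, which is [33, 33, 33, 33, 33, 33, 33, 33, 33, 33, 33, 33].

Derivation:
t=0: [7, 51, 34, 22, 57, 33, 22, 40, 43, 2, 60, 23]
t=1: [16, 16, 19, 18, 15, 19, 18, 18, 17, 15, 15, 18]
t=2: [19, 19, 20, 20, 19, 20, 20, 20, 20, 19, 19, 20]
t=3: [23, 23, 23, 23, 23, 23, 23, 23, 23, 23, 23, 23]
t=4: [27, 27, 27, 27, 27, 27, 27, 27, 27, 27, 27, 27]
t=5: [32, 32, 32, 32, 32, 32, 32, 32, 32, 32, 32, 32]
t=6: [33, 33, 33, 33, 33, 33, 33, 33, 33, 33, 33, 33]
t=7: [32, 32, 32, 32, 32, 32, 32, 32, 32, 32, 32, 32]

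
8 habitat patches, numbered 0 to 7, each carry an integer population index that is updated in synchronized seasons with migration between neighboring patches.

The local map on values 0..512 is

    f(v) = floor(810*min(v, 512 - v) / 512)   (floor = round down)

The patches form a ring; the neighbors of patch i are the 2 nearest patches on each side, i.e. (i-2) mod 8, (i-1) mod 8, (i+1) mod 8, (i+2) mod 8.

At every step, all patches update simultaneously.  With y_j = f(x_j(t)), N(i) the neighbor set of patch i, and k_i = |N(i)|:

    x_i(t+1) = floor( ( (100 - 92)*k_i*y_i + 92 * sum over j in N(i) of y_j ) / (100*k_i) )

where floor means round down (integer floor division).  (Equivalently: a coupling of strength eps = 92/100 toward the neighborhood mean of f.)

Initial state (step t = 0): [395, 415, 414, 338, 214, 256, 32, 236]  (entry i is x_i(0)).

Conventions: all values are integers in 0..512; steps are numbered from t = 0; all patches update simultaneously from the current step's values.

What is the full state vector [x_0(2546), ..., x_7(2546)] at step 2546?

Simulating step by step:
t=0: [395, 415, 414, 338, 214, 256, 32, 236]
t=1: [182, 239, 231, 263, 230, 270, 303, 212]
t=2: [346, 347, 356, 373, 367, 357, 340, 343]
t=3: [261, 249, 243, 243, 244, 246, 252, 260]
t=4: [393, 390, 389, 387, 388, 391, 392, 394]
t=5: [190, 191, 193, 193, 193, 191, 190, 189]
t=6: [301, 302, 303, 303, 303, 302, 301, 300]
t=7: [332, 332, 331, 330, 331, 332, 332, 332]
t=8: [284, 285, 285, 285, 285, 285, 284, 284]
t=9: [359, 359, 359, 359, 359, 359, 359, 359]
t=10: [242, 242, 242, 242, 242, 242, 242, 242]
t=11: [382, 382, 382, 382, 382, 382, 382, 382]
t=12: [205, 205, 205, 205, 205, 205, 205, 205]
t=13: [324, 324, 324, 324, 324, 324, 324, 324]
t=14: [297, 297, 297, 297, 297, 297, 297, 297]
t=15: [340, 340, 340, 340, 340, 340, 340, 340]
t=16: [272, 272, 272, 272, 272, 272, 272, 272]
t=17: [379, 379, 379, 379, 379, 379, 379, 379]
t=18: [210, 210, 210, 210, 210, 210, 210, 210]
t=19: [332, 332, 332, 332, 332, 332, 332, 332]
t=20: [284, 284, 284, 284, 284, 284, 284, 284]
t=21: [360, 360, 360, 360, 360, 360, 360, 360]
t=22: [240, 240, 240, 240, 240, 240, 240, 240]
t=23: [379, 379, 379, 379, 379, 379, 379, 379]

Answer: [284, 284, 284, 284, 284, 284, 284, 284]
Key observation: The state at step 17, [379, 379, 379, 379, 379, 379, 379, 379], reappears at step 23: the system is in a cycle of period 6 from step 17 on.  Therefore the state at step 2546 equals the state at step 17 + ((2546 - 17) mod 6) = 20, which is [284, 284, 284, 284, 284, 284, 284, 284].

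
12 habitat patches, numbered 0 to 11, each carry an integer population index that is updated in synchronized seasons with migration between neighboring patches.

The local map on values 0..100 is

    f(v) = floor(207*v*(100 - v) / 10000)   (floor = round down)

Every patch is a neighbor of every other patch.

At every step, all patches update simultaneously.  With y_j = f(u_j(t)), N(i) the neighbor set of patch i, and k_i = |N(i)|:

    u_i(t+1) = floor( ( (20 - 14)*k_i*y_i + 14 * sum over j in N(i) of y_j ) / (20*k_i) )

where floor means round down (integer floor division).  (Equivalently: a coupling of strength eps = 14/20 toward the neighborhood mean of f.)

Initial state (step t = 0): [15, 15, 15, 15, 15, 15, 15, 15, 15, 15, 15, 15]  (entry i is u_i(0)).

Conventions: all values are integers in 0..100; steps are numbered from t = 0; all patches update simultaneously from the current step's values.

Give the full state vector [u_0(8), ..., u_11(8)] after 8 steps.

Answer: [51, 51, 51, 51, 51, 51, 51, 51, 51, 51, 51, 51]

Derivation:
t=0: [15, 15, 15, 15, 15, 15, 15, 15, 15, 15, 15, 15]
t=1: [26, 26, 26, 26, 26, 26, 26, 26, 26, 26, 26, 26]
t=2: [39, 39, 39, 39, 39, 39, 39, 39, 39, 39, 39, 39]
t=3: [49, 49, 49, 49, 49, 49, 49, 49, 49, 49, 49, 49]
t=4: [51, 51, 51, 51, 51, 51, 51, 51, 51, 51, 51, 51]
t=5: [51, 51, 51, 51, 51, 51, 51, 51, 51, 51, 51, 51]
t=6: [51, 51, 51, 51, 51, 51, 51, 51, 51, 51, 51, 51]
t=7: [51, 51, 51, 51, 51, 51, 51, 51, 51, 51, 51, 51]
t=8: [51, 51, 51, 51, 51, 51, 51, 51, 51, 51, 51, 51]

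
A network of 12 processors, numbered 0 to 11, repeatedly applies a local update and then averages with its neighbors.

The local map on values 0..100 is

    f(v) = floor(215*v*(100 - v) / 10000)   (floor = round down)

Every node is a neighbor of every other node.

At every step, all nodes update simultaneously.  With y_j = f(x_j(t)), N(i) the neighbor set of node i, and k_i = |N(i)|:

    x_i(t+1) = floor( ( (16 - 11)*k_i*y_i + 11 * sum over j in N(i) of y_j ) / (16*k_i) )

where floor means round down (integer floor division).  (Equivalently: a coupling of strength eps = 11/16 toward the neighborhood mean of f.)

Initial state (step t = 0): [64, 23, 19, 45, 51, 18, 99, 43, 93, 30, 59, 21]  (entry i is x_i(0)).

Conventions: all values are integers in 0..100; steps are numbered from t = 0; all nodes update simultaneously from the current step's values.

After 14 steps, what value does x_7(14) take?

Simulating step by step:
t=0: [64, 23, 19, 45, 51, 18, 99, 43, 93, 30, 59, 21]
t=1: [40, 38, 36, 41, 41, 36, 29, 41, 31, 39, 41, 37]
t=2: [50, 49, 49, 50, 50, 49, 48, 50, 48, 50, 50, 49]
t=3: [53, 53, 53, 53, 53, 53, 53, 53, 53, 53, 53, 53]
t=4: [53, 53, 53, 53, 53, 53, 53, 53, 53, 53, 53, 53]
t=5: [53, 53, 53, 53, 53, 53, 53, 53, 53, 53, 53, 53]
t=6: [53, 53, 53, 53, 53, 53, 53, 53, 53, 53, 53, 53]
t=7: [53, 53, 53, 53, 53, 53, 53, 53, 53, 53, 53, 53]
t=8: [53, 53, 53, 53, 53, 53, 53, 53, 53, 53, 53, 53]
t=9: [53, 53, 53, 53, 53, 53, 53, 53, 53, 53, 53, 53]
t=10: [53, 53, 53, 53, 53, 53, 53, 53, 53, 53, 53, 53]
t=11: [53, 53, 53, 53, 53, 53, 53, 53, 53, 53, 53, 53]
t=12: [53, 53, 53, 53, 53, 53, 53, 53, 53, 53, 53, 53]
t=13: [53, 53, 53, 53, 53, 53, 53, 53, 53, 53, 53, 53]
t=14: [53, 53, 53, 53, 53, 53, 53, 53, 53, 53, 53, 53]

Answer: x_7(14) = 53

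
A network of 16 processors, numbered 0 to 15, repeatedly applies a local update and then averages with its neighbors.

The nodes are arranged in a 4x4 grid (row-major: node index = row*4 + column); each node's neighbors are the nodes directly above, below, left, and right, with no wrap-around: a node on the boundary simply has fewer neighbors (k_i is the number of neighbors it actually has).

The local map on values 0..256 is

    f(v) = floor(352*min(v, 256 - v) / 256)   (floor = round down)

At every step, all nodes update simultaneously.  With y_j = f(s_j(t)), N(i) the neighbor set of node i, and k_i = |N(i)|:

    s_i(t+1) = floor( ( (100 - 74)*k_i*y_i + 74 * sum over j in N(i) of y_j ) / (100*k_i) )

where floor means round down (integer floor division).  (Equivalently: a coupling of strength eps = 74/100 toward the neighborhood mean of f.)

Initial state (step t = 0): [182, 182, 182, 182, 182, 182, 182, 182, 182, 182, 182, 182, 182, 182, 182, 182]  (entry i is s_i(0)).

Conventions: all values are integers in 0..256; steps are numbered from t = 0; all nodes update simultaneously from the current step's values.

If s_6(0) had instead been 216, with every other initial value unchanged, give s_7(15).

Answer: s_7(15) = 168
Key observation: This trace re-runs the system from the modified initial state.

Derivation:
t=0: [182, 182, 182, 182, 182, 182, 216, 182, 182, 182, 182, 182, 182, 182, 182, 182]
t=1: [101, 101, 89, 101, 101, 92, 89, 89, 101, 101, 92, 101, 101, 101, 101, 101]
t=2: [138, 131, 129, 126, 135, 131, 123, 129, 138, 133, 131, 131, 138, 138, 135, 138]
t=3: [166, 169, 171, 173, 165, 169, 171, 171, 164, 167, 169, 169, 162, 164, 165, 166]
t=4: [122, 119, 116, 115, 123, 120, 117, 116, 125, 122, 120, 119, 126, 125, 123, 122]
t=5: [166, 163, 159, 158, 168, 164, 161, 159, 170, 167, 164, 163, 171, 170, 168, 166]
t=6: [123, 127, 131, 133, 121, 125, 129, 131, 119, 122, 125, 127, 117, 119, 121, 123]
t=7: [169, 171, 171, 170, 167, 170, 171, 171, 163, 167, 170, 171, 162, 163, 167, 169]
t=8: [119, 117, 116, 116, 121, 118, 116, 116, 125, 122, 118, 117, 127, 125, 121, 119]
t=9: [163, 160, 159, 159, 165, 162, 160, 159, 169, 166, 162, 160, 171, 169, 165, 163]
t=10: [128, 130, 132, 133, 125, 128, 131, 132, 120, 123, 128, 130, 118, 120, 125, 128]
t=11: [173, 173, 170, 169, 171, 172, 172, 170, 166, 170, 172, 173, 164, 166, 171, 173]
t=12: [114, 115, 116, 118, 116, 115, 116, 116, 120, 118, 115, 115, 123, 120, 116, 114]
t=13: [157, 157, 159, 159, 159, 159, 158, 159, 163, 161, 159, 157, 166, 163, 159, 157]
t=14: [134, 134, 133, 133, 132, 133, 133, 133, 128, 130, 133, 134, 125, 128, 132, 134]
t=15: [168, 167, 168, 169, 170, 169, 169, 168, 172, 172, 169, 167, 174, 172, 170, 168]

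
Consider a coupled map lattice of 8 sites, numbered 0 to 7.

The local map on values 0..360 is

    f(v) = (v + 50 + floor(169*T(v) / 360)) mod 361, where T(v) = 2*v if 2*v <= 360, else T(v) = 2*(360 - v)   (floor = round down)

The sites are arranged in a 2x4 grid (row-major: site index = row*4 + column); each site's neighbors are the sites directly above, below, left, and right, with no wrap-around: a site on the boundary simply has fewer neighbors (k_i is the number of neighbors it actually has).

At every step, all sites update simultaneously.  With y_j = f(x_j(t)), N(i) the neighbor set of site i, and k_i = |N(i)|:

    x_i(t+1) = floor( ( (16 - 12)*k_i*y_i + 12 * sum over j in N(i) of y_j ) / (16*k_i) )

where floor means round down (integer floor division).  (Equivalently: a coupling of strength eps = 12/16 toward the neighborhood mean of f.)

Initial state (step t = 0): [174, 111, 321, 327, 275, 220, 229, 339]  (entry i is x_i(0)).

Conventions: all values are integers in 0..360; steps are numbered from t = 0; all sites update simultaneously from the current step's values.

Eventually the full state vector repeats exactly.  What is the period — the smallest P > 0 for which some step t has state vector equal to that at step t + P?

Answer: 3
Key observation: The state at step 29, [46, 46, 46, 46, 46, 46, 46, 46], reappears at step 32 — and no state repeats earlier — so the cycle the system enters has period 3.

Derivation:
t=0: [174, 111, 321, 327, 275, 220, 229, 339]
t=1: [122, 94, 99, 46, 35, 97, 43, 44]
t=2: [202, 249, 186, 175, 225, 180, 186, 135]
t=3: [40, 39, 36, 137, 38, 39, 106, 102]
t=4: [124, 124, 203, 216, 125, 157, 186, 275]
t=5: [290, 243, 101, 40, 314, 243, 118, 40]
t=6: [43, 92, 172, 171, 43, 101, 172, 183]
t=7: [168, 157, 73, 27, 175, 157, 81, 25]
t=8: [146, 228, 213, 133, 145, 235, 212, 140]
t=9: [222, 113, 106, 212, 223, 112, 110, 210]
t=10: [125, 207, 206, 120, 125, 209, 206, 123]
t=11: [197, 102, 99, 193, 197, 102, 101, 192]
t=12: [117, 193, 192, 114, 117, 194, 192, 115]
t=13: [186, 97, 96, 184, 186, 97, 96, 183]
t=14: [113, 187, 187, 112, 113, 187, 187, 112]
t=15: [182, 95, 95, 181, 182, 95, 95, 181]
t=16: [111, 185, 185, 111, 111, 185, 185, 111]
t=17: [179, 94, 94, 179, 179, 94, 94, 179]
t=18: [109, 183, 183, 109, 109, 183, 183, 109]
t=19: [177, 93, 93, 177, 177, 93, 93, 177]
t=20: [106, 180, 180, 106, 106, 180, 180, 106]
t=21: [173, 92, 92, 173, 173, 92, 92, 173]
t=22: [100, 177, 177, 100, 100, 177, 177, 100]
t=23: [163, 84, 84, 163, 163, 84, 84, 163]
t=24: [82, 160, 160, 82, 82, 160, 160, 82]
t=25: [265, 322, 322, 265, 265, 322, 322, 265]
t=26: [44, 45, 45, 44, 44, 45, 45, 44]
t=27: [135, 136, 136, 135, 135, 136, 136, 135]
t=28: [311, 312, 312, 311, 311, 312, 312, 311]
t=29: [46, 46, 46, 46, 46, 46, 46, 46]
t=30: [139, 139, 139, 139, 139, 139, 139, 139]
t=31: [319, 319, 319, 319, 319, 319, 319, 319]
t=32: [46, 46, 46, 46, 46, 46, 46, 46]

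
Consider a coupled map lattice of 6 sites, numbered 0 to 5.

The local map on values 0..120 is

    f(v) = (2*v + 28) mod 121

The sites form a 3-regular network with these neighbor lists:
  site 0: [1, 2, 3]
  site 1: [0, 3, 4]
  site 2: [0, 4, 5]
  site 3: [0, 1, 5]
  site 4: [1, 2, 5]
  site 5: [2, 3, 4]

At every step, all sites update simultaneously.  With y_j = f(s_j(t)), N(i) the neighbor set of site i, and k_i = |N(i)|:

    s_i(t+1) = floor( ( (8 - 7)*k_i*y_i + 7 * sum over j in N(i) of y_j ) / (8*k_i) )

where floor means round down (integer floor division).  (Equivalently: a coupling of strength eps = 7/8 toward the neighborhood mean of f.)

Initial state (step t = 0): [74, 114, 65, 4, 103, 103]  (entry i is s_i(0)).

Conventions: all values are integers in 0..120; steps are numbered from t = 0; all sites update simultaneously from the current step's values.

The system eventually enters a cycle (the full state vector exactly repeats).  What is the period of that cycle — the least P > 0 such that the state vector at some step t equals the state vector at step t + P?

Answer: 10
Key observation: The state at step 81, [115, 115, 115, 115, 115, 115], reappears at step 91 — and no state repeats earlier — so the cycle the system enters has period 10.

Derivation:
t=0: [74, 114, 65, 4, 103, 103]
t=1: [32, 61, 86, 57, 61, 68]
t=2: [49, 45, 57, 50, 47, 43]
t=3: [43, 18, 37, 70, 73, 22]
t=4: [76, 70, 82, 78, 76, 67]
t=5: [60, 58, 55, 50, 53, 61]
t=6: [17, 16, 22, 23, 21, 14]
t=7: [67, 67, 63, 61, 63, 70]
t=8: [35, 35, 39, 41, 39, 33]
t=9: [103, 103, 100, 98, 100, 105]
t=10: [108, 108, 111, 112, 111, 107]
t=11: [6, 6, 3, 2, 3, 7]
t=12: [35, 35, 38, 39, 38, 34]
t=13: [102, 102, 99, 98, 99, 103]
t=14: [106, 106, 109, 110, 109, 105]
t=15: [52, 52, 70, 104, 70, 18]
t=16: [51, 51, 41, 39, 41, 68]
t=17: [66, 66, 61, 31, 61, 100]
t=18: [50, 50, 54, 65, 54, 56]
t=19: [18, 18, 13, 14, 13, 21]
t=20: [58, 58, 61, 64, 61, 56]
t=21: [28, 28, 24, 23, 24, 29]
t=22: [78, 78, 81, 83, 81, 76]
t=23: [67, 67, 64, 63, 64, 68]
t=24: [36, 36, 39, 40, 39, 35]
t=25: [104, 104, 101, 100, 101, 105]
t=26: [110, 110, 113, 114, 113, 109]
t=27: [10, 10, 7, 6, 7, 11]
t=28: [43, 43, 46, 47, 46, 42]
t=29: [82, 82, 115, 99, 115, 84]
t=30: [64, 64, 49, 76, 49, 49]
t=31: [33, 33, 13, 29, 13, 20]
t=32: [80, 80, 69, 85, 69, 65]
t=33: [63, 63, 49, 59, 49, 53]
t=34: [22, 22, 15, 26, 15, 11]
t=35: [70, 70, 59, 66, 59, 63]
t=36: [38, 38, 33, 41, 33, 30]
t=37: [102, 102, 95, 100, 95, 97]
t=38: [105, 105, 102, 107, 102, 100]
t=39: [81, 81, 111, 99, 111, 78]
t=40: [61, 61, 41, 71, 41, 43]
t=41: [58, 58, 87, 56, 87, 92]
t=42: [38, 38, 67, 42, 67, 64]
t=43: [87, 87, 57, 84, 57, 60]
t=44: [61, 61, 40, 64, 40, 37]
t=45: [53, 53, 83, 51, 83, 85]
t=46: [29, 29, 56, 31, 56, 54]
t=47: [67, 67, 37, 65, 37, 39]
t=48: [57, 57, 85, 59, 85, 83]
t=49: [38, 38, 59, 36, 59, 61]
t=50: [79, 79, 49, 81, 49, 47]
t=51: [48, 48, 21, 46, 21, 23]
t=52: [56, 56, 51, 38, 51, 85]
t=53: [40, 40, 31, 46, 31, 45]
t=54: [106, 106, 103, 112, 103, 102]
t=55: [85, 85, 114, 103, 114, 82]
t=56: [69, 69, 49, 79, 49, 50]
t=57: [39, 39, 17, 36, 17, 22]
t=58: [91, 91, 77, 95, 77, 74]
t=59: [83, 83, 67, 80, 67, 70]
t=60: [61, 61, 52, 64, 52, 49]
t=61: [25, 25, 14, 22, 14, 17]
t=62: [69, 69, 64, 72, 64, 61]
t=63: [43, 43, 36, 41, 36, 38]
t=64: [108, 108, 105, 110, 105, 103]
t=65: [36, 36, 82, 34, 82, 84]
t=66: [90, 90, 80, 92, 80, 78]
t=67: [82, 82, 71, 80, 71, 73]
t=68: [63, 63, 56, 65, 56, 54]
t=69: [30, 30, 21, 28, 21, 23]
t=70: [81, 81, 76, 83, 76, 74]
t=71: [67, 67, 60, 65, 60, 62]
t=72: [35, 35, 32, 37, 32, 30]
t=73: [97, 97, 92, 95, 92, 94]
t=74: [96, 96, 95, 98, 95, 93]
t=75: [99, 99, 96, 97, 96, 98]
t=76: [102, 102, 101, 103, 101, 100]
t=77: [111, 111, 109, 110, 109, 109]
t=78: [6, 6, 5, 6, 5, 4]
t=79: [39, 39, 38, 38, 38, 38]
t=80: [104, 104, 104, 105, 104, 104]
t=81: [115, 115, 115, 115, 115, 115]
t=82: [16, 16, 16, 16, 16, 16]
t=83: [60, 60, 60, 60, 60, 60]
t=84: [27, 27, 27, 27, 27, 27]
t=85: [82, 82, 82, 82, 82, 82]
t=86: [71, 71, 71, 71, 71, 71]
t=87: [49, 49, 49, 49, 49, 49]
t=88: [5, 5, 5, 5, 5, 5]
t=89: [38, 38, 38, 38, 38, 38]
t=90: [104, 104, 104, 104, 104, 104]
t=91: [115, 115, 115, 115, 115, 115]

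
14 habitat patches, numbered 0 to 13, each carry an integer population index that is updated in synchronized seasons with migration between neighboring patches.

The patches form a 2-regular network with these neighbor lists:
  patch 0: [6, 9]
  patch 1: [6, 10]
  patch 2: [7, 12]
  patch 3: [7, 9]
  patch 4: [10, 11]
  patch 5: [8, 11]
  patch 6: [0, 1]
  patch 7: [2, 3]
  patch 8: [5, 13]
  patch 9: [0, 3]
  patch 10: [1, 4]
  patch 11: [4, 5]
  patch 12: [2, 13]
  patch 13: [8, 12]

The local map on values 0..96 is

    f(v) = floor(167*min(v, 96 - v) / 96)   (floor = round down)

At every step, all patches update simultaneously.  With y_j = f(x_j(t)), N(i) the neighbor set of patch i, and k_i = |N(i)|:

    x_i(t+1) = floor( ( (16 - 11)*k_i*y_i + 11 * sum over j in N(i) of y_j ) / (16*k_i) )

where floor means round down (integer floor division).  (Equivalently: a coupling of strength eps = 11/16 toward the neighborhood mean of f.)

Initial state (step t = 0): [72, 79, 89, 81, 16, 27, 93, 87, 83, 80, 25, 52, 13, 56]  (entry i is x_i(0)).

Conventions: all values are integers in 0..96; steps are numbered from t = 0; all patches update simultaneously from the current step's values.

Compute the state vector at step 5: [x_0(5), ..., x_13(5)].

Answer: [68, 69, 70, 75, 64, 64, 69, 75, 62, 72, 68, 64, 66, 61]

Derivation:
t=0: [72, 79, 89, 81, 16, 27, 93, 87, 83, 80, 25, 52, 13, 56]
t=1: [23, 25, 16, 22, 49, 48, 25, 17, 46, 31, 32, 48, 34, 36]
t=2: [45, 47, 38, 40, 72, 81, 41, 31, 74, 43, 59, 82, 49, 67]
t=3: [74, 71, 66, 65, 43, 29, 76, 62, 38, 73, 61, 30, 65, 56]
t=4: [37, 45, 54, 50, 61, 56, 38, 54, 61, 43, 58, 58, 58, 62]
t=5: [68, 69, 70, 75, 64, 64, 69, 75, 62, 72, 68, 64, 66, 61]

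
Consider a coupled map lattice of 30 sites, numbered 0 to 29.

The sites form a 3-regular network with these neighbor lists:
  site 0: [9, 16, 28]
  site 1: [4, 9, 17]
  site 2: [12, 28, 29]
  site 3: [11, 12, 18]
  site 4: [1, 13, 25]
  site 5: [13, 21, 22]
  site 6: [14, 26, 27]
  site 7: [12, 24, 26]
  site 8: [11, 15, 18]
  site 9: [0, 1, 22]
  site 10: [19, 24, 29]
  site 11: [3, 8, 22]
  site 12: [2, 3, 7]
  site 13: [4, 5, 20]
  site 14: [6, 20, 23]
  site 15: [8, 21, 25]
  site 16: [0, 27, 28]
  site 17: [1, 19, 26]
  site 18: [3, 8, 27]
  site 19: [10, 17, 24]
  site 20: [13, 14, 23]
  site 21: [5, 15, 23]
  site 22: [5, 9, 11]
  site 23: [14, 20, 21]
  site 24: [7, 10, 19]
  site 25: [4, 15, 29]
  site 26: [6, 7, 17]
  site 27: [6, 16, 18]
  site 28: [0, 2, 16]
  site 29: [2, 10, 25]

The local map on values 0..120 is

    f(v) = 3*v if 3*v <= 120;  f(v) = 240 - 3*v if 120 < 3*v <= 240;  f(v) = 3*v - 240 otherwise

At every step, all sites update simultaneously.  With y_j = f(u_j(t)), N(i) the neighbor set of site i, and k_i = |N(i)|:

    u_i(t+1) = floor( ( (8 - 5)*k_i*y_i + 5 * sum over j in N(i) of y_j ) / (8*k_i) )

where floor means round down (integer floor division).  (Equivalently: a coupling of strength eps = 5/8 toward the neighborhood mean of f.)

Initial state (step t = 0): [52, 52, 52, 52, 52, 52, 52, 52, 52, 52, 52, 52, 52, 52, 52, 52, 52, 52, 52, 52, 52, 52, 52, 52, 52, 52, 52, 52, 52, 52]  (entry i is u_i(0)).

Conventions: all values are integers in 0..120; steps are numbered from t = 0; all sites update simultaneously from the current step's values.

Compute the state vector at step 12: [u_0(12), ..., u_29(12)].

Answer: [108, 108, 108, 108, 108, 108, 108, 108, 108, 108, 108, 108, 108, 108, 108, 108, 108, 108, 108, 108, 108, 108, 108, 108, 108, 108, 108, 108, 108, 108]

Derivation:
t=0: [52, 52, 52, 52, 52, 52, 52, 52, 52, 52, 52, 52, 52, 52, 52, 52, 52, 52, 52, 52, 52, 52, 52, 52, 52, 52, 52, 52, 52, 52]
t=1: [84, 84, 84, 84, 84, 84, 84, 84, 84, 84, 84, 84, 84, 84, 84, 84, 84, 84, 84, 84, 84, 84, 84, 84, 84, 84, 84, 84, 84, 84]
t=2: [12, 12, 12, 12, 12, 12, 12, 12, 12, 12, 12, 12, 12, 12, 12, 12, 12, 12, 12, 12, 12, 12, 12, 12, 12, 12, 12, 12, 12, 12]
t=3: [36, 36, 36, 36, 36, 36, 36, 36, 36, 36, 36, 36, 36, 36, 36, 36, 36, 36, 36, 36, 36, 36, 36, 36, 36, 36, 36, 36, 36, 36]
t=4: [108, 108, 108, 108, 108, 108, 108, 108, 108, 108, 108, 108, 108, 108, 108, 108, 108, 108, 108, 108, 108, 108, 108, 108, 108, 108, 108, 108, 108, 108]
t=5: [84, 84, 84, 84, 84, 84, 84, 84, 84, 84, 84, 84, 84, 84, 84, 84, 84, 84, 84, 84, 84, 84, 84, 84, 84, 84, 84, 84, 84, 84]
t=6: [12, 12, 12, 12, 12, 12, 12, 12, 12, 12, 12, 12, 12, 12, 12, 12, 12, 12, 12, 12, 12, 12, 12, 12, 12, 12, 12, 12, 12, 12]
t=7: [36, 36, 36, 36, 36, 36, 36, 36, 36, 36, 36, 36, 36, 36, 36, 36, 36, 36, 36, 36, 36, 36, 36, 36, 36, 36, 36, 36, 36, 36]
t=8: [108, 108, 108, 108, 108, 108, 108, 108, 108, 108, 108, 108, 108, 108, 108, 108, 108, 108, 108, 108, 108, 108, 108, 108, 108, 108, 108, 108, 108, 108]
t=9: [84, 84, 84, 84, 84, 84, 84, 84, 84, 84, 84, 84, 84, 84, 84, 84, 84, 84, 84, 84, 84, 84, 84, 84, 84, 84, 84, 84, 84, 84]
t=10: [12, 12, 12, 12, 12, 12, 12, 12, 12, 12, 12, 12, 12, 12, 12, 12, 12, 12, 12, 12, 12, 12, 12, 12, 12, 12, 12, 12, 12, 12]
t=11: [36, 36, 36, 36, 36, 36, 36, 36, 36, 36, 36, 36, 36, 36, 36, 36, 36, 36, 36, 36, 36, 36, 36, 36, 36, 36, 36, 36, 36, 36]
t=12: [108, 108, 108, 108, 108, 108, 108, 108, 108, 108, 108, 108, 108, 108, 108, 108, 108, 108, 108, 108, 108, 108, 108, 108, 108, 108, 108, 108, 108, 108]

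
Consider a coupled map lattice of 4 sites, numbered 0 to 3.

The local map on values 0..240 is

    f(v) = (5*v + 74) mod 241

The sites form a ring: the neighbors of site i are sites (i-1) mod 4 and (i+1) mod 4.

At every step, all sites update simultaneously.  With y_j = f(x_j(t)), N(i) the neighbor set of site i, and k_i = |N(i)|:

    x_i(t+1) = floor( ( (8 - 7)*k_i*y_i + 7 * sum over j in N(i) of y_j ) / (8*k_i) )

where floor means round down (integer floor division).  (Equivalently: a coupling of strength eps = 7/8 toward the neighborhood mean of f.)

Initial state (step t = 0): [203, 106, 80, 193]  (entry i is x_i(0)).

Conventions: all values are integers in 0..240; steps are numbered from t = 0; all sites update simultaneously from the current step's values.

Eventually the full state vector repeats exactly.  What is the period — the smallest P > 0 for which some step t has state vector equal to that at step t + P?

Simulating step by step:
t=0: [203, 106, 80, 193]
t=1: [101, 171, 115, 166]
t=2: [181, 141, 190, 138]
t=3: [44, 39, 49, 37]
t=4: [26, 60, 29, 59]
t=5: [139, 201, 141, 201]
t=6: [106, 59, 107, 59]
t=7: [127, 124, 127, 124]
t=8: [213, 225, 213, 225]
t=9: [227, 182, 227, 182]
t=10: [18, 6, 18, 6]
t=11: [111, 156, 111, 156]
t=12: [133, 145, 133, 145]
t=13: [68, 23, 68, 23]
t=14: [187, 175, 187, 175]
t=15: [203, 67, 203, 67]
t=16: [162, 130, 162, 130]
t=17: [21, 141, 21, 141]
t=18: [71, 163, 71, 163]
t=19: [168, 185, 168, 185]
t=20: [54, 171, 54, 171]
t=21: [193, 115, 193, 115]
t=22: [155, 86, 155, 86]
t=23: [35, 113, 35, 113]
t=24: [138, 26, 138, 26]
t=25: [183, 61, 183, 61]
t=26: [123, 39, 123, 39]
t=27: [50, 184, 50, 184]
t=28: [36, 76, 36, 76]
t=29: [188, 38, 188, 38]
t=30: [26, 46, 26, 46]
t=31: [80, 186, 80, 186]
t=32: [64, 208, 64, 208]
t=33: [150, 152, 150, 152]
t=34: [109, 102, 109, 102]
t=35: [106, 132, 106, 132]
t=36: [24, 108, 24, 108]
t=37: [139, 186, 139, 186]
t=38: [40, 45, 40, 45]
t=39: [54, 36, 54, 36]
t=40: [24, 91, 24, 91]
t=41: [65, 175, 65, 175]
t=42: [217, 166, 217, 166]
t=43: [182, 193, 182, 193]
t=44: [68, 26, 68, 26]
t=45: [200, 176, 200, 176]
t=46: [215, 125, 215, 125]
t=47: [213, 189, 213, 189]
t=48: [70, 160, 70, 160]
t=49: [155, 179, 155, 179]
t=50: [20, 110, 20, 110]
t=51: [146, 170, 146, 170]
t=52: [186, 96, 186, 96]
t=53: [68, 44, 68, 44]
t=54: [68, 158, 68, 158]
t=55: [145, 169, 145, 169]
t=56: [181, 91, 181, 91]
t=57: [43, 19, 43, 19]
t=58: [153, 63, 153, 63]
t=59: [144, 120, 144, 120]
t=60: [176, 86, 176, 86]
t=61: [48, 204, 48, 204]
t=62: [122, 80, 122, 80]
t=63: [229, 205, 229, 205]
t=64: [119, 29, 119, 29]
t=65: [215, 191, 215, 191]
t=66: [80, 170, 80, 170]
t=67: [205, 229, 205, 229]
t=68: [29, 119, 29, 119]
t=69: [191, 215, 191, 215]
t=70: [170, 80, 170, 80]
t=71: [229, 205, 229, 205]

Answer: 8
Key observation: The state at step 63, [229, 205, 229, 205], reappears at step 71 — and no state repeats earlier — so the cycle the system enters has period 8.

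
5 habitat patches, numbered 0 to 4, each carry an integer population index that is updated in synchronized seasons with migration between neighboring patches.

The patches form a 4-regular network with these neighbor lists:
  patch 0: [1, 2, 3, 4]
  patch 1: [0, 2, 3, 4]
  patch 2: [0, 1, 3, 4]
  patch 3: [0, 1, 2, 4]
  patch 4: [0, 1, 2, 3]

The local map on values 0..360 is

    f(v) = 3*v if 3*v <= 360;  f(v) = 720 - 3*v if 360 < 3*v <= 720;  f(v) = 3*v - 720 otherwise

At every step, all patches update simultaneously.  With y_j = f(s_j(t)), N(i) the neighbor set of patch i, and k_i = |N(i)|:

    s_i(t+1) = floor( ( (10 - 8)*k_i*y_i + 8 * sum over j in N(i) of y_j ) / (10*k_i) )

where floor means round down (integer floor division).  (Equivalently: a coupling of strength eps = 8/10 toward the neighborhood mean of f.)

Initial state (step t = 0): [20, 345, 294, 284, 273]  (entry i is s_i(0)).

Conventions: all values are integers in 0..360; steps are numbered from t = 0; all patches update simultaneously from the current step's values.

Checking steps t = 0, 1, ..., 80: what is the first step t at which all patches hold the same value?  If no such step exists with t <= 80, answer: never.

Simulating step by step:
t=0: [20, 345, 294, 284, 273]  (not all equal)
t=1: [153, 153, 153, 153, 153]  (all equal)

Answer: 1
Key observation: Synchronization is absorbing here: once all patches are equal they stay equal, and step 1 is the first all-equal step.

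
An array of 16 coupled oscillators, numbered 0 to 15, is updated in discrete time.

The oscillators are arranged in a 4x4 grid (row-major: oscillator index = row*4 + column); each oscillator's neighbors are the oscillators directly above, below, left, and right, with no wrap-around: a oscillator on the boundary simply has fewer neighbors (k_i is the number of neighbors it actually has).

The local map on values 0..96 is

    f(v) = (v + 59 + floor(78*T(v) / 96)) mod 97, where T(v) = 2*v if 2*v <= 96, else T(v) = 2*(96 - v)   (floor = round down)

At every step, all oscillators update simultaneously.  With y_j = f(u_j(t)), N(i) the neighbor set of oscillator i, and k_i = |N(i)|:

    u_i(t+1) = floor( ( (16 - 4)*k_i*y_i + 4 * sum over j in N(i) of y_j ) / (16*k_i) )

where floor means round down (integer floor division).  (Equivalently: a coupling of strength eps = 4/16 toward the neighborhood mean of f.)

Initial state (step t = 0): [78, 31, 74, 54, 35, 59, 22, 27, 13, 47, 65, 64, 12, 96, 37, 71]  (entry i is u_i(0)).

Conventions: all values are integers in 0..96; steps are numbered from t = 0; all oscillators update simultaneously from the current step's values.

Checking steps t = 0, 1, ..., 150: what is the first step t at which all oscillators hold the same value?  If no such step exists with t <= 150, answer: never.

Answer: never
Key observation: The state at step 7 reappears at step 9 — the system is in a cycle of period 2 from step 7 on.  No step 0..9 is synchronized, and the cycle repeats forever, so no step up to 150 (or ever) has all oscillators equal.

Derivation:
t=0: [78, 31, 74, 54, 35, 59, 22, 27, 13, 47, 65, 64, 12, 96, 37, 71]  (not all equal)
t=1: [63, 50, 65, 75, 60, 73, 30, 39, 88, 83, 72, 73, 86, 63, 61, 71]  (not all equal)
t=2: [79, 83, 74, 70, 77, 71, 47, 63, 64, 67, 70, 71, 65, 75, 77, 73]  (not all equal)
t=3: [67, 67, 72, 74, 70, 73, 82, 77, 77, 75, 74, 73, 76, 71, 69, 71]  (not all equal)
t=4: [75, 75, 72, 71, 73, 71, 67, 69, 69, 71, 70, 71, 70, 72, 73, 73]  (not all equal)
t=5: [71, 71, 73, 73, 72, 73, 75, 74, 73, 73, 73, 73, 73, 73, 72, 72]  (not all equal)
t=6: [73, 72, 72, 71, 72, 72, 71, 71, 72, 72, 72, 72, 72, 72, 72, 72]  (not all equal)
t=7: [72, 72, 73, 73, 72, 73, 73, 73, 73, 73, 73, 73, 73, 73, 73, 73]  (not all equal)
t=8: [73, 72, 72, 72, 72, 72, 72, 72, 72, 72, 72, 72, 72, 72, 72, 72]  (not all equal)
t=9: [72, 72, 73, 73, 72, 73, 73, 73, 73, 73, 73, 73, 73, 73, 73, 73]  (not all equal)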